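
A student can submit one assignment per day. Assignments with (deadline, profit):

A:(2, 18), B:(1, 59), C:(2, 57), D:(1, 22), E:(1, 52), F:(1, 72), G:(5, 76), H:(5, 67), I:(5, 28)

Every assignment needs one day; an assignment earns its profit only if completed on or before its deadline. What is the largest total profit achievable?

Take jobs in profit order; each goes to the latest open slot no later than its deadline.
Profit order: G=76 F=72 H=67 B=59 C=57 E=52 I=28 D=22 A=18
Assign: G→slot 5, F→slot 1, H→slot 4, B skipped, C→slot 2, E skipped, I→slot 3, D skipped, A skipped.
Slots: [1:F] [2:C] [3:I] [4:H] [5:G]
Profit = 72 + 57 + 28 + 67 + 76 = 300

300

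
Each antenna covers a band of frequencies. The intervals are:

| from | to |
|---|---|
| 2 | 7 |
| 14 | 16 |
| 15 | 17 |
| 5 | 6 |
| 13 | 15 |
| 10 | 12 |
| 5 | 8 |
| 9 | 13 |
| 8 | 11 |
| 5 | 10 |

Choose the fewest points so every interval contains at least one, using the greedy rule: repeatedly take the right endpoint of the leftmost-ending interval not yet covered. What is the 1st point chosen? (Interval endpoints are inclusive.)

6

Sorted: [5,6] [2,7] [5,8] [5,10] [8,11] [10,12] [9,13] [13,15] [14,16] [15,17]
{[5,6],[2,7],[5,8],[5,10]} hit by 6; {[8,11],[10,12],[9,13]} hit by 11; {[13,15],[14,16],[15,17]} hit by 15.
Points: 6, 11, 15 (3 total).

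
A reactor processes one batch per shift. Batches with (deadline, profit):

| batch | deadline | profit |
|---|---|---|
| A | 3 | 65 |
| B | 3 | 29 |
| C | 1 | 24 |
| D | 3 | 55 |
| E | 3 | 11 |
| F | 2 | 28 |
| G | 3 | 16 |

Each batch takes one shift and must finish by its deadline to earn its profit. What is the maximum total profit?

149

Take jobs in profit order; each goes to the latest open slot no later than its deadline.
By profit: A(d3,65), D(d3,55), B(d3,29), F(d2,28), C(d1,24), G(d3,16), E(d3,11)
A→slot 3; D→slot 2; B→slot 1; F skipped; C skipped; G skipped; E skipped.
Profit = 29 + 55 + 65 = 149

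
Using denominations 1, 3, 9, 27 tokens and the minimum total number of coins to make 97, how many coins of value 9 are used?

1

97 − 3×27→16 − 1×9→7 − 2×3→1 − 1×1→0
Count of 9: 1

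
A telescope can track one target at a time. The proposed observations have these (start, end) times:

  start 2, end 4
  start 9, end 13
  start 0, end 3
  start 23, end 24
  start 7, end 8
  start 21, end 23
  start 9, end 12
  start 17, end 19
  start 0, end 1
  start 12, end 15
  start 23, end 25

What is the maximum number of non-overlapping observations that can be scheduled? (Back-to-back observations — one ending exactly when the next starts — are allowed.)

8

Sorted by end: (0,1)  (0,3)  (2,4)  (7,8)  (9,12)  (9,13)  (12,15)  (17,19)  (21,23)  (23,24)  (23,25)
take (0,1); skip (0,3); take (2,4); take (7,8); take (9,12); take (12,15); take (17,19); take (21,23); take (23,24).
Selected 8 observations.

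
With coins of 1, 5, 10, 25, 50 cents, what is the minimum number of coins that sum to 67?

5

67 = 1×50 + 1×10 + 1×5 + 2×1
Total coins = 1 + 1 + 1 + 2 = 5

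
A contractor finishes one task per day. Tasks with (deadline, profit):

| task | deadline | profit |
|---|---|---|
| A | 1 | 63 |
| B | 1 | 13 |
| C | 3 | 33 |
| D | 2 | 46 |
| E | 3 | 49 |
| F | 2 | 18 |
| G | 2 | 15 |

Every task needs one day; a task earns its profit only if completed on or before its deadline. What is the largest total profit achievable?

By profit: A(d1,63), E(d3,49), D(d2,46), C(d3,33), F(d2,18), G(d2,15), B(d1,13)
A→slot 1; E→slot 3; D→slot 2; C skipped; F skipped; G skipped; B skipped.
Profit = 63 + 46 + 49 = 158

158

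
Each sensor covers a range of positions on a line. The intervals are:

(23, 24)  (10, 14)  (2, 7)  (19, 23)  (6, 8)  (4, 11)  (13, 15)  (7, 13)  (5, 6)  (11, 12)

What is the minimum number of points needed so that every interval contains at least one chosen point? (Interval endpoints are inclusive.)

4

Sorted: [5,6] [2,7] [6,8] [4,11] [11,12] [7,13] [10,14] [13,15] [19,23] [23,24]
{[5,6],[2,7],[6,8],[4,11]} hit by 6; {[11,12],[7,13],[10,14]} hit by 12; {[13,15]} hit by 15; {[19,23],[23,24]} hit by 23.
Points: 6, 12, 15, 23 (4 total).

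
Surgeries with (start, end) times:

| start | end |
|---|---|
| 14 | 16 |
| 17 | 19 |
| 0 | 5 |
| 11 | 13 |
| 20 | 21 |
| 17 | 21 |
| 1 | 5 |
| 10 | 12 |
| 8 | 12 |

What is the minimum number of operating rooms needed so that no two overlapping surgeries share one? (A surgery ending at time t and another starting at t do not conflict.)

The answer is the maximum number of intervals overlapping at any instant.
Events (time:±→running): 0:+→1 1:+→2 5:-→1 5:-→0 8:+→1 10:+→2 11:+→3 … peak 3.

3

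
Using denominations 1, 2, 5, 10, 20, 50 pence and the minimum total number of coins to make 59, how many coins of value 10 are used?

Use the largest denomination that fits, subtract, and repeat.
59 − 1×50→9 − 1×5→4 − 2×2→0
Count of 10: 0

0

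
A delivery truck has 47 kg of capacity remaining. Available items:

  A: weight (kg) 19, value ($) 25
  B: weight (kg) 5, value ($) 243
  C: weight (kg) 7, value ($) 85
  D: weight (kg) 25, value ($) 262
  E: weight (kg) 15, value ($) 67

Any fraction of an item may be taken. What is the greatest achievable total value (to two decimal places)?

634.67

Sort by value per unit weight and fill in that order.
Ratios (sorted): B 48.60, C 12.14, D 10.48, E 4.47, A 1.32
take B (5 @ 243); take C (7 @ 85); take D (25 @ 262); take 10/15 of E → 44.67. Capacity used 47/47.
Total value = 634.67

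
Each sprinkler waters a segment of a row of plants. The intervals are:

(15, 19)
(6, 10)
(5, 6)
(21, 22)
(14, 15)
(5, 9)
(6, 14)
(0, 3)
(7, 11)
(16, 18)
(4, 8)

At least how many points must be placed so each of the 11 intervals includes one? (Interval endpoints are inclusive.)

Sort by right endpoint; whenever an interval is uncovered, place a point at its right end.
Sorted: [0,3] [5,6] [4,8] [5,9] [6,10] [7,11] [6,14] [14,15] [16,18] [15,19] [21,22]
{[0,3]} hit by 3; {[5,6],[4,8],[5,9],[6,10]} hit by 6; {[7,11],[6,14]} hit by 11; {[14,15]} hit by 15; {[16,18],[15,19]} hit by 18; {[21,22]} hit by 22.
Points: 3, 6, 11, 15, 18, 22 (6 total).

6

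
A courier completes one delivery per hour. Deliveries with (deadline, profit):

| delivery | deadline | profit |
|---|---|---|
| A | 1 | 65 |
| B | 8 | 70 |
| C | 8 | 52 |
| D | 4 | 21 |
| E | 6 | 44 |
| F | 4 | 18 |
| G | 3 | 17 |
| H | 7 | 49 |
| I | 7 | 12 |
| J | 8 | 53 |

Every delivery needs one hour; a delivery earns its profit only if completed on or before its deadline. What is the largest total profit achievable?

Take jobs in profit order; each goes to the latest open slot no later than its deadline.
By profit: B(d8,70), A(d1,65), J(d8,53), C(d8,52), H(d7,49), E(d6,44), D(d4,21), F(d4,18), G(d3,17), I(d7,12)
B→slot 8; A→slot 1; J→slot 7; C→slot 6; H→slot 5; E→slot 4; D→slot 3; F→slot 2; G skipped; I skipped.
Profit = 65 + 18 + 21 + 44 + 49 + 52 + 53 + 70 = 372

372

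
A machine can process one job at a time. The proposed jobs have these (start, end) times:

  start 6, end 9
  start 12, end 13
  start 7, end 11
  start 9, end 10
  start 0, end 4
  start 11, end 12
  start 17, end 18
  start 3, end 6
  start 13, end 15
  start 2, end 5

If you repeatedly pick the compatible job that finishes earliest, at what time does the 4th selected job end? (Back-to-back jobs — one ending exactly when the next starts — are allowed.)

12

By end time: (0,4), (2,5), (3,6), (6,9), (9,10), (7,11), (11,12), (12,13), (13,15), (17,18).
Pick (0,4); next start ≥ 4 → (6,9); next start ≥ 9 → (9,10); next start ≥ 10 → (11,12); next start ≥ 12 → (12,13); next start ≥ 13 → (13,15); next start ≥ 15 → (17,18).
Selected: (0,4) (6,9) (9,10) (11,12) (12,13) (13,15) (17,18)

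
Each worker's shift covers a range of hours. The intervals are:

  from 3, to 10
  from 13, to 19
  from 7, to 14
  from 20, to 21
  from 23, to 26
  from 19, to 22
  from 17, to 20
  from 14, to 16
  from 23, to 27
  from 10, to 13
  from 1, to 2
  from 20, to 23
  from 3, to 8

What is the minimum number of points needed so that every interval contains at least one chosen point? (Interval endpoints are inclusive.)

Sort by right endpoint; whenever an interval is uncovered, place a point at its right end.
Sorted: [1,2] [3,8] [3,10] [10,13] [7,14] [14,16] [13,19] [17,20] [20,21] [19,22] [20,23] [23,26] [23,27]
{[1,2]} hit by 2; {[3,8],[3,10]} hit by 8; {[10,13],[7,14]} hit by 13; {[14,16],[13,19]} hit by 16; {[17,20],[20,21],[19,22],[20,23]} hit by 20; {[23,26],[23,27]} hit by 26.
Points: 2, 8, 13, 16, 20, 26 (6 total).

6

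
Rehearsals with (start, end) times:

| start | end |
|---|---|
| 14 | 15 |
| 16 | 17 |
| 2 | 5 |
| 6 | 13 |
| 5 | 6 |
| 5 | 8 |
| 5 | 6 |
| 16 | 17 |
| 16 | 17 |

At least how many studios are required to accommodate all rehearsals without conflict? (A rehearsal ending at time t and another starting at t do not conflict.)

3

Count concurrent intervals with a sweep; the peak is the room count.
Events (time:±→running): 2:+→1 5:-→0 5:+→1 5:+→2 5:+→3 … peak 3.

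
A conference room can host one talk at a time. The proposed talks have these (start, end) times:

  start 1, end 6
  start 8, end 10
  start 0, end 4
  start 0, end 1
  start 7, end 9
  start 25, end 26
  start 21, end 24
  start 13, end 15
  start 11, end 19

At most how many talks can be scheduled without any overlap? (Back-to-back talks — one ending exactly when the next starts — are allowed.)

6

Sort by end time and greedily take each interval whose start is ≥ the last chosen end.
Sorted by end: (0,1)  (0,4)  (1,6)  (7,9)  (8,10)  (13,15)  (11,19)  (21,24)  (25,26)
take (0,1); take (1,6); take (7,9); take (13,15); take (21,24); take (25,26).
Selected 6 talks.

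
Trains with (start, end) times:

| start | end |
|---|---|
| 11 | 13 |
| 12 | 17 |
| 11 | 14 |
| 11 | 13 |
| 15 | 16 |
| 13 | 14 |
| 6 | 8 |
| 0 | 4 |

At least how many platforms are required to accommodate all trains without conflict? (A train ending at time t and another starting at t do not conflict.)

Events (time:±→running): 0:+→1 4:-→0 6:+→1 8:-→0 11:+→1 11:+→2 11:+→3 12:+→4 … peak 4.

4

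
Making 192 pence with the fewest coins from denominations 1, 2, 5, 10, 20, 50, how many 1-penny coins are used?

Greedy: take as many of the largest coin as possible, then repeat with the remainder.
192 − 3×50→42 − 2×20→2 − 1×2→0
Count of 1: 0

0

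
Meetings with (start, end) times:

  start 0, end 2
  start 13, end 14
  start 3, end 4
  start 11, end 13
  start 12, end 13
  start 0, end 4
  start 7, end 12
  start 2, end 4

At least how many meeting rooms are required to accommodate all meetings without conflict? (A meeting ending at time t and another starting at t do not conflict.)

Count concurrent intervals with a sweep; the peak is the room count.
Events (time:±→running): 0:+→1 0:+→2 2:-→1 2:+→2 3:+→3 … peak 3.

3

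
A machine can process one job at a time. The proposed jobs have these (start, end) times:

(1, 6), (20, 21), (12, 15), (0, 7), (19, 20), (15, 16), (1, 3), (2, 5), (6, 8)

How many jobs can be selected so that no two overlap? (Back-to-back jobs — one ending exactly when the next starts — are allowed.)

6

Order by finish time; keep every interval that doesn't clash with the previous kept one.
Sorted by end: (1,3)  (2,5)  (1,6)  (0,7)  (6,8)  (12,15)  (15,16)  (19,20)  (20,21)
take (1,3); take (6,8); take (12,15); take (15,16); take (19,20); take (20,21).
Selected 6 jobs.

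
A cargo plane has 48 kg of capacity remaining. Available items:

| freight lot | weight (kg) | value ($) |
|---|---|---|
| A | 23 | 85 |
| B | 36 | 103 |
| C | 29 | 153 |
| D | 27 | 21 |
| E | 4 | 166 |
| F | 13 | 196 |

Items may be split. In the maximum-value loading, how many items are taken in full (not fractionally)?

Order: E (166/4=41.50) > F (196/13=15.08) > C (153/29=5.28) > A (85/23=3.70) > B (103/36=2.86) > D (21/27=0.78)
Fill: take E (4 @ 166) → take F (13 @ 196) → take C (29 @ 153) → take 2/23 of A → 7.39; 48/48 used.
3 item(s) taken whole; one partial (take 2/23 of A).

3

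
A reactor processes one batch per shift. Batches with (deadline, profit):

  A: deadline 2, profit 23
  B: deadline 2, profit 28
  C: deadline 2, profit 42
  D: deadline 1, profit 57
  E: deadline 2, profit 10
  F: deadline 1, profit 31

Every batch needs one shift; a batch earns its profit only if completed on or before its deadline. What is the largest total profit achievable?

99

Sort by profit descending; place each in the latest free slot ≤ its deadline.
By profit: D(d1,57), C(d2,42), F(d1,31), B(d2,28), A(d2,23), E(d2,10)
D→slot 1; C→slot 2; F skipped; B skipped; A skipped; E skipped.
Profit = 57 + 42 = 99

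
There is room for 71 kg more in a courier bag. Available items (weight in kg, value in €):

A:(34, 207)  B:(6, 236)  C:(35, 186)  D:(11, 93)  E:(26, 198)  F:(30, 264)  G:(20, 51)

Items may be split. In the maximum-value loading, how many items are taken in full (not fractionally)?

3

Greedy by value/weight ratio, highest first.
Ratios (sorted): B 39.33, F 8.80, D 8.45, E 7.62, A 6.09, C 5.31, G 2.55
take B (6 @ 236); take F (30 @ 264); take D (11 @ 93); take 24/26 of E → 182.77. Capacity used 71/71.
3 item(s) taken whole; one partial (take 24/26 of E).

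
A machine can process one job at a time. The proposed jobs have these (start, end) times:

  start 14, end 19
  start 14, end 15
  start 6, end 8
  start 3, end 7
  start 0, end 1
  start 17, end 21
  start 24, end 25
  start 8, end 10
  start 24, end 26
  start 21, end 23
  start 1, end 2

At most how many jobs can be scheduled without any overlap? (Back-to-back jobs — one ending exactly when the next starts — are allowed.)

8

Order by finish time; keep every interval that doesn't clash with the previous kept one.
Sorted by end: (0,1)  (1,2)  (3,7)  (6,8)  (8,10)  (14,15)  (14,19)  (17,21)  (21,23)  (24,25)  (24,26)
take (0,1); take (1,2); take (3,7); take (8,10); take (14,15); take (17,21); take (21,23); take (24,25).
Selected 8 jobs.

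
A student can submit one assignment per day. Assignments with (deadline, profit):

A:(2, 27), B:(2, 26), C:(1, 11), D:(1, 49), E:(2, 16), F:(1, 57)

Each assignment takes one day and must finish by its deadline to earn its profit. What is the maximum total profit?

84

Profit order: F=57 D=49 A=27 B=26 E=16 C=11
Assign: F→slot 1, D skipped, A→slot 2, B skipped, E skipped, C skipped.
Slots: [1:F] [2:A]
Profit = 57 + 27 = 84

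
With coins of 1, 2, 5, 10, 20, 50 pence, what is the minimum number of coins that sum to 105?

3

105 − 2×50→5 − 1×5→0
Total coins = 2 + 1 = 3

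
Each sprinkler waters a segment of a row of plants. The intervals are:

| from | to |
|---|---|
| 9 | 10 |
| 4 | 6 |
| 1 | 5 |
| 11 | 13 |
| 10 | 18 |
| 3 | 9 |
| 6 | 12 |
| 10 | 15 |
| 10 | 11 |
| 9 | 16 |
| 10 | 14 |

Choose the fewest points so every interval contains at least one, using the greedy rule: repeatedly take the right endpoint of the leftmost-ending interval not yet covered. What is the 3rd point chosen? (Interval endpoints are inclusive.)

13

Sorted: [1,5] [4,6] [3,9] [9,10] [10,11] [6,12] [11,13] [10,14] [10,15] [9,16] [10,18]
{[1,5],[4,6],[3,9]} hit by 5; {[9,10],[10,11],[6,12]} hit by 10; {[11,13],[10,14],[10,15],[9,16],[10,18]} hit by 13.
Points: 5, 10, 13 (3 total).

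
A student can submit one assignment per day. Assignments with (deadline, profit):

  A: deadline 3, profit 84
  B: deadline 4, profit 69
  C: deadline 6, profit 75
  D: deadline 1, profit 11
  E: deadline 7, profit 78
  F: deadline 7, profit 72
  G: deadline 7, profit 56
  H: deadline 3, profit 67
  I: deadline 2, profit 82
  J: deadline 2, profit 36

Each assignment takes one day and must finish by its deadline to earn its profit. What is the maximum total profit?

527

Profit order: A=84 I=82 E=78 C=75 F=72 B=69 H=67 G=56 J=36 D=11
Assign: A→slot 3, I→slot 2, E→slot 7, C→slot 6, F→slot 5, B→slot 4, H→slot 1, G skipped, J skipped, D skipped.
Slots: [1:H] [2:I] [3:A] [4:B] [5:F] [6:C] [7:E]
Profit = 67 + 82 + 84 + 69 + 72 + 75 + 78 = 527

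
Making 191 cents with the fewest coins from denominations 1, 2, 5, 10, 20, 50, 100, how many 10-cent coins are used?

0

191 = 1×100 + 1×50 + 2×20 + 1×1
Count of 10: 0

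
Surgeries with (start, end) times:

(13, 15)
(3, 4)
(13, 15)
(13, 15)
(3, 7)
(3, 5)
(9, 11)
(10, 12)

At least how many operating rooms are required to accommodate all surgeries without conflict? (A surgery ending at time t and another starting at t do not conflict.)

3

Events (time:±→running): 3:+→1 3:+→2 3:+→3 … peak 3.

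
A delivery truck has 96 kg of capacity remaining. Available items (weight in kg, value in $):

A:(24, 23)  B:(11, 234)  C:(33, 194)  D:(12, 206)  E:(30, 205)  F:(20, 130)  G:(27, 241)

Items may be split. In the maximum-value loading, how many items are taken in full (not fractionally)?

Sort by value per unit weight and fill in that order.
Ratios (sorted): B 21.27, D 17.17, G 8.93, E 6.83, F 6.50, C 5.88, A 0.96
take B (11 @ 234); take D (12 @ 206); take G (27 @ 241); take E (30 @ 205); take 16/20 of F → 104.00. Capacity used 96/96.
4 item(s) taken whole; one partial (take 16/20 of F).

4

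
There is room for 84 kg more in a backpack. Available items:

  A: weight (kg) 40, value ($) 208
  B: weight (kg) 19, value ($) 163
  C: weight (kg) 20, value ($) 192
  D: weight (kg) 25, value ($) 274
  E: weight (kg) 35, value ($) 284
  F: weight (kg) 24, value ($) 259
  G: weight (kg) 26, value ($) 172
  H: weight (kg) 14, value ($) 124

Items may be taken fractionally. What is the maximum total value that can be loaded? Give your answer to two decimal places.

857.58

Sort by value per unit weight and fill in that order.
Ratios (sorted): D 10.96, F 10.79, C 9.60, H 8.86, B 8.58, E 8.11, G 6.62, A 5.20
take D (25 @ 274); take F (24 @ 259); take C (20 @ 192); take H (14 @ 124); take 1/19 of B → 8.58. Capacity used 84/84.
Total value = 857.58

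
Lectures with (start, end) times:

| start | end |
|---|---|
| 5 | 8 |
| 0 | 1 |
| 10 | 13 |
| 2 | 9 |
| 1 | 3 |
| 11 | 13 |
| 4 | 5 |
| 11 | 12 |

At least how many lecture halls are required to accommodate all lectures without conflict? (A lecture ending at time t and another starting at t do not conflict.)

Events (time:±→running): 0:+→1 1:-→0 1:+→1 2:+→2 3:-→1 4:+→2 5:-→1 5:+→2 8:-→1 9:-→0 10:+→1 11:+→2 11:+→3 … peak 3.

3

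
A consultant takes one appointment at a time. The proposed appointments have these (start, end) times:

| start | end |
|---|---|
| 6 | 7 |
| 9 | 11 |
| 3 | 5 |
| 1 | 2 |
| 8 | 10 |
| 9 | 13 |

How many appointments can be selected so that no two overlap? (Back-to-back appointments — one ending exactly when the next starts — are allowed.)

4

By end time: (1,2), (3,5), (6,7), (8,10), (9,11), (9,13).
Pick (1,2); next start ≥ 2 → (3,5); next start ≥ 5 → (6,7); next start ≥ 7 → (8,10).
Selected 4 appointments.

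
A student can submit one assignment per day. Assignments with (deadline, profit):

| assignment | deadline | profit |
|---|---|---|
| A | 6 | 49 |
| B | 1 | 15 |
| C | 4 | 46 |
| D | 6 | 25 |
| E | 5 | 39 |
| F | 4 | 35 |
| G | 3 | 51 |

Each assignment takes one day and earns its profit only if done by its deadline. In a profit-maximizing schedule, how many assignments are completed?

6

Sort by profit descending; place each in the latest free slot ≤ its deadline.
By profit: G(d3,51), A(d6,49), C(d4,46), E(d5,39), F(d4,35), D(d6,25), B(d1,15)
G→slot 3; A→slot 6; C→slot 4; E→slot 5; F→slot 2; D→slot 1; B skipped.
6 of 7 scheduled.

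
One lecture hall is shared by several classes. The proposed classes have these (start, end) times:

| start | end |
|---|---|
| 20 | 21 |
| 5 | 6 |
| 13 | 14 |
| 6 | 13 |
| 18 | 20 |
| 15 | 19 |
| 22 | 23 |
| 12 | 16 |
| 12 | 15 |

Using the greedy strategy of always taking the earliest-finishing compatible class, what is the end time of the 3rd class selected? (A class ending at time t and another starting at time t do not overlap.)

Greedy by earliest finish: after sorting by end time, pick each interval compatible with the last pick.
By end time: (5,6), (6,13), (13,14), (12,15), (12,16), (15,19), (18,20), (20,21), (22,23).
Pick (5,6); next start ≥ 6 → (6,13); next start ≥ 13 → (13,14); next start ≥ 14 → (15,19); next start ≥ 19 → (20,21); next start ≥ 21 → (22,23).
Selected: (5,6) (6,13) (13,14) (15,19) (20,21) (22,23)

14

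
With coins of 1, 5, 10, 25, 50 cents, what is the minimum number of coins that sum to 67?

5

Use the largest denomination that fits, subtract, and repeat.
67 − 1×50→17 − 1×10→7 − 1×5→2 − 2×1→0
Total coins = 1 + 1 + 1 + 2 = 5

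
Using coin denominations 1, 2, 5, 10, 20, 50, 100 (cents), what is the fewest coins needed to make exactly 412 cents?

412 − 4×100→12 − 1×10→2 − 1×2→0
Total coins = 4 + 1 + 1 = 6

6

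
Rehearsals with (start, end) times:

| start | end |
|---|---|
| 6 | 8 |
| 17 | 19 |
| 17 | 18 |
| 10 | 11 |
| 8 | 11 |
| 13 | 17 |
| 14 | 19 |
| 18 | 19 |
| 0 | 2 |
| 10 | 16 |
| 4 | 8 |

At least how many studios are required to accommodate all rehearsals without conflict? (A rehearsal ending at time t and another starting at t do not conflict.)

3

The answer is the maximum number of intervals overlapping at any instant.
Events (time:±→running): 0:+→1 2:-→0 4:+→1 6:+→2 8:-→1 8:-→0 8:+→1 10:+→2 10:+→3 … peak 3.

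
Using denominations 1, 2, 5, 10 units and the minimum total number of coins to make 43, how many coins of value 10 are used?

43 − 4×10→3 − 1×2→1 − 1×1→0
Count of 10: 4

4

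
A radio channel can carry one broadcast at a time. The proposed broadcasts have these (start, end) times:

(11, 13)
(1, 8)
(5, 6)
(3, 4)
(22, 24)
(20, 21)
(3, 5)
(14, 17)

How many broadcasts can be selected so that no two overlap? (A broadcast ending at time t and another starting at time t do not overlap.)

6

Sort by end time and greedily take each interval whose start is ≥ the last chosen end.
Sorted by end: (3,4)  (3,5)  (5,6)  (1,8)  (11,13)  (14,17)  (20,21)  (22,24)
take (3,4); take (5,6); take (11,13); take (14,17); take (20,21); take (22,24).
Selected 6 broadcasts.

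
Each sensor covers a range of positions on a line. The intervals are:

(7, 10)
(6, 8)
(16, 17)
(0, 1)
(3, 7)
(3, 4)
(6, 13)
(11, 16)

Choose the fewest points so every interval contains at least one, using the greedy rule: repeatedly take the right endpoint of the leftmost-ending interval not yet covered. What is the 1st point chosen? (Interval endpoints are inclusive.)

Process intervals by earliest right end; each time one isn't hit yet, stab at its right endpoint.
By right end: [0,1]  [3,4]  [3,7]  [6,8]  [7,10]  [6,13]  [11,16]  [16,17]
[0,1] uncovered → point at 1; [3,4] uncovered → point at 4; [6,8] uncovered → point at 8; [11,16] uncovered → point at 16.
Points: 1, 4, 8, 16 (4 total).

1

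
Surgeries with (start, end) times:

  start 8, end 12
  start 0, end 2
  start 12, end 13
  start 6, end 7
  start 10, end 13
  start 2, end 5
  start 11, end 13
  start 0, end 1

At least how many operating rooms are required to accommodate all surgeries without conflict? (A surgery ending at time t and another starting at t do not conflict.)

3

Count concurrent intervals with a sweep; the peak is the room count.
Events (time:±→running): 0:+→1 0:+→2 1:-→1 2:-→0 2:+→1 5:-→0 6:+→1 7:-→0 8:+→1 10:+→2 11:+→3 … peak 3.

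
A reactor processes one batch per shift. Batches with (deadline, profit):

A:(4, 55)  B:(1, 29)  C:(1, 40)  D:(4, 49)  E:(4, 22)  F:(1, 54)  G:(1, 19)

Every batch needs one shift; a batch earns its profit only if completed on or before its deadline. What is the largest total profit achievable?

Profit order: A=55 F=54 D=49 C=40 B=29 E=22 G=19
Assign: A→slot 4, F→slot 1, D→slot 3, C skipped, B skipped, E→slot 2, G skipped.
Slots: [1:F] [2:E] [3:D] [4:A]
Profit = 54 + 22 + 49 + 55 = 180

180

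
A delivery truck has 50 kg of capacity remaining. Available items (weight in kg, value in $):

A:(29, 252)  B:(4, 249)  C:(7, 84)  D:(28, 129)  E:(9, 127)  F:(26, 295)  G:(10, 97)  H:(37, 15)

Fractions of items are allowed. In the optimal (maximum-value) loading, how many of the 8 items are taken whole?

Order: B (249/4=62.25) > E (127/9=14.11) > C (84/7=12.00) > F (295/26=11.35) > G (97/10=9.70) > A (252/29=8.69) > D (129/28=4.61) > H (15/37=0.41)
Fill: take B (4 @ 249) → take E (9 @ 127) → take C (7 @ 84) → take F (26 @ 295) → take 4/10 of G → 38.80; 50/50 used.
4 item(s) taken whole; one partial (take 4/10 of G).

4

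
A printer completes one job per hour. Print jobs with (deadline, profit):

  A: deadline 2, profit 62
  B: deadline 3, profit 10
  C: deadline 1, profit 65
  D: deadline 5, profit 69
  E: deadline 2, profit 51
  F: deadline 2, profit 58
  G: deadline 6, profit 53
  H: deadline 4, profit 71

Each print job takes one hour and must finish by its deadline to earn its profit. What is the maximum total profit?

Profit order: H=71 D=69 C=65 A=62 F=58 G=53 E=51 B=10
Assign: H→slot 4, D→slot 5, C→slot 1, A→slot 2, F skipped, G→slot 6, E skipped, B→slot 3.
Slots: [1:C] [2:A] [3:B] [4:H] [5:D] [6:G]
Profit = 65 + 62 + 10 + 71 + 69 + 53 = 330

330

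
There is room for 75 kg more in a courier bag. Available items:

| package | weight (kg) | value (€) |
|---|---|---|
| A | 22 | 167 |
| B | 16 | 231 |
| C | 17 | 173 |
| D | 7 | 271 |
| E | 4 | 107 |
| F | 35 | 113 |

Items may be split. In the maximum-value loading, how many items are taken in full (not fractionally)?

5

Sort by value per unit weight and fill in that order.
Ratios (sorted): D 38.71, E 26.75, B 14.44, C 10.18, A 7.59, F 3.23
take D (7 @ 271); take E (4 @ 107); take B (16 @ 231); take C (17 @ 173); take A (22 @ 167); take 9/35 of F → 29.06. Capacity used 75/75.
5 item(s) taken whole; one partial (take 9/35 of F).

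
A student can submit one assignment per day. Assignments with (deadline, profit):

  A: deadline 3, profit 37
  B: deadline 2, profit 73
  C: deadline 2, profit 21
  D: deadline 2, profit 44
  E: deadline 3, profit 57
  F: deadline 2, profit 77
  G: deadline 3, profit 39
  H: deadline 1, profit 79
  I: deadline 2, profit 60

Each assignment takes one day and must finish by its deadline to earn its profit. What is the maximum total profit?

Take jobs in profit order; each goes to the latest open slot no later than its deadline.
Profit order: H=79 F=77 B=73 I=60 E=57 D=44 G=39 A=37 C=21
Assign: H→slot 1, F→slot 2, B skipped, I skipped, E→slot 3, D skipped, G skipped, A skipped, C skipped.
Slots: [1:H] [2:F] [3:E]
Profit = 79 + 77 + 57 = 213

213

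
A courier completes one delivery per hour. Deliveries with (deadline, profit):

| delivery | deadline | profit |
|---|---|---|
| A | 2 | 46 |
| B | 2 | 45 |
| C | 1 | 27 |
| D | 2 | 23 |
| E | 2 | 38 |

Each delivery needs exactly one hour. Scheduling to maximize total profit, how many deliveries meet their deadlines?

By profit: A(d2,46), B(d2,45), E(d2,38), C(d1,27), D(d2,23)
A→slot 2; B→slot 1; E skipped; C skipped; D skipped.
2 of 5 scheduled.

2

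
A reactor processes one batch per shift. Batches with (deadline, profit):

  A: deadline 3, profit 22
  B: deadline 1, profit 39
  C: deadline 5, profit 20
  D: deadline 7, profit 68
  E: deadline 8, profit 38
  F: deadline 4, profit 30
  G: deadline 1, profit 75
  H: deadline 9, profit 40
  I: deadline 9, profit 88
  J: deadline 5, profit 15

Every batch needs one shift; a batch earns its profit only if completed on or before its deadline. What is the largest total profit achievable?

Take jobs in profit order; each goes to the latest open slot no later than its deadline.
Profit order: I=88 G=75 D=68 H=40 B=39 E=38 F=30 A=22 C=20 J=15
Assign: I→slot 9, G→slot 1, D→slot 7, H→slot 8, B skipped, E→slot 6, F→slot 4, A→slot 3, C→slot 5, J→slot 2.
Slots: [1:G] [2:J] [3:A] [4:F] [5:C] [6:E] [7:D] [8:H] [9:I]
Profit = 75 + 15 + 22 + 30 + 20 + 38 + 68 + 40 + 88 = 396

396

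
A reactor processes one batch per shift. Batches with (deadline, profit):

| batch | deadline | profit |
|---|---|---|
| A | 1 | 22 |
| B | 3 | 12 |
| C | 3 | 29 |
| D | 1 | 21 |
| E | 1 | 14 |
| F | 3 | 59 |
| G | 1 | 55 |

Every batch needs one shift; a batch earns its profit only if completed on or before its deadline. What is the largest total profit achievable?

Profit order: F=59 G=55 C=29 A=22 D=21 E=14 B=12
Assign: F→slot 3, G→slot 1, C→slot 2, A skipped, D skipped, E skipped, B skipped.
Slots: [1:G] [2:C] [3:F]
Profit = 55 + 29 + 59 = 143

143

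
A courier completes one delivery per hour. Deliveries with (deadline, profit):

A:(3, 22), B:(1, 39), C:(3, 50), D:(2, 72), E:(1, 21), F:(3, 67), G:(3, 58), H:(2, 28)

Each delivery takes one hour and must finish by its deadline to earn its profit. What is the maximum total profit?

197

Take jobs in profit order; each goes to the latest open slot no later than its deadline.
Profit order: D=72 F=67 G=58 C=50 B=39 H=28 A=22 E=21
Assign: D→slot 2, F→slot 3, G→slot 1, C skipped, B skipped, H skipped, A skipped, E skipped.
Slots: [1:G] [2:D] [3:F]
Profit = 58 + 72 + 67 = 197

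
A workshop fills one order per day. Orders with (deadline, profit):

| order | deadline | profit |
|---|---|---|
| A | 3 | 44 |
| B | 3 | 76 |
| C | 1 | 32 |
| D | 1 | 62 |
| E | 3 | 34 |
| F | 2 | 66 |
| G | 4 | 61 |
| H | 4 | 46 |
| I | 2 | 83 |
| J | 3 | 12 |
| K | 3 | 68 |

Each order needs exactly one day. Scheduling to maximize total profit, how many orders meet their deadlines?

4

Sort by profit descending; place each in the latest free slot ≤ its deadline.
By profit: I(d2,83), B(d3,76), K(d3,68), F(d2,66), D(d1,62), G(d4,61), H(d4,46), A(d3,44), E(d3,34), C(d1,32), J(d3,12)
I→slot 2; B→slot 3; K→slot 1; F skipped; D skipped; G→slot 4; H skipped; A skipped; E skipped; C skipped; J skipped.
4 of 11 scheduled.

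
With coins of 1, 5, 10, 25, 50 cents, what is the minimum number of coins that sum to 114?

114 = 2×50 + 1×10 + 4×1
Total coins = 2 + 1 + 4 = 7

7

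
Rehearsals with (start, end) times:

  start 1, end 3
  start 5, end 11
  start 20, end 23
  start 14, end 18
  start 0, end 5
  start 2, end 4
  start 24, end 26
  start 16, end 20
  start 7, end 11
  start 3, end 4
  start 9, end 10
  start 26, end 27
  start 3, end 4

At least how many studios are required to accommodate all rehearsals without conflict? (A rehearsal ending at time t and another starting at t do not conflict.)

The answer is the maximum number of intervals overlapping at any instant.
Events (time:±→running): 0:+→1 1:+→2 2:+→3 3:-→2 3:+→3 3:+→4 … peak 4.

4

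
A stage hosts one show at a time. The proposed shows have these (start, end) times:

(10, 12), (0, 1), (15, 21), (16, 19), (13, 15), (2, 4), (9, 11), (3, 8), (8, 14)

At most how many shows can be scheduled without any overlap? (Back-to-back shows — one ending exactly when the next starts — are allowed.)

5

Greedy by earliest finish: after sorting by end time, pick each interval compatible with the last pick.
Sorted by end: (0,1)  (2,4)  (3,8)  (9,11)  (10,12)  (8,14)  (13,15)  (16,19)  (15,21)
take (0,1); take (2,4); take (9,11); take (13,15); take (16,19).
Selected 5 shows.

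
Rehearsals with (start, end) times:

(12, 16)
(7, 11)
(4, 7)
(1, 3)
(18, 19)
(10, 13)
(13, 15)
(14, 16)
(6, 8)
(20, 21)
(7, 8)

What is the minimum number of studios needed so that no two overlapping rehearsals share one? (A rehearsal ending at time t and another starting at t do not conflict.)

Events (time:±→running): 1:+→1 3:-→0 4:+→1 6:+→2 7:-→1 7:+→2 7:+→3 … peak 3.

3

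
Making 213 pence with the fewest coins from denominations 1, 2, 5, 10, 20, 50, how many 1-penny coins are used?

Use the largest denomination that fits, subtract, and repeat.
213 = 4×50 + 1×10 + 1×2 + 1×1
Count of 1: 1

1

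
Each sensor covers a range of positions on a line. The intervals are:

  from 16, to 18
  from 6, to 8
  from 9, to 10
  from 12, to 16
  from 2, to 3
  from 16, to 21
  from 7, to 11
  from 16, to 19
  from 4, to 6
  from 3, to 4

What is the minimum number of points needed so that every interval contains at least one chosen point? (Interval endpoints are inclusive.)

4

Sort by right endpoint; whenever an interval is uncovered, place a point at its right end.
By right end: [2,3]  [3,4]  [4,6]  [6,8]  [9,10]  [7,11]  [12,16]  [16,18]  [16,19]  [16,21]
[2,3] uncovered → point at 3; [4,6] uncovered → point at 6; [9,10] uncovered → point at 10; [12,16] uncovered → point at 16.
Points: 3, 6, 10, 16 (4 total).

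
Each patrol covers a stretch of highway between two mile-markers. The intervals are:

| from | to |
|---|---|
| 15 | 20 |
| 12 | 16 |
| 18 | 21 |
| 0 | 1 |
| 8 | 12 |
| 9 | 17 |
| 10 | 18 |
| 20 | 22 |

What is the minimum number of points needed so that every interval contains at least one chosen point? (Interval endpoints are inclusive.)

Sorted: [0,1] [8,12] [12,16] [9,17] [10,18] [15,20] [18,21] [20,22]
{[0,1]} hit by 1; {[8,12],[12,16],[9,17],[10,18]} hit by 12; {[15,20],[18,21],[20,22]} hit by 20.
Points: 1, 12, 20 (3 total).

3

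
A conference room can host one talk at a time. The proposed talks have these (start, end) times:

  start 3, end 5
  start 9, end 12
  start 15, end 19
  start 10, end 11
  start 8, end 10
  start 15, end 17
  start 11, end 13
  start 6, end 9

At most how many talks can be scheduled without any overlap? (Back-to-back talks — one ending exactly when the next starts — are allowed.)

Sorted by end: (3,5)  (6,9)  (8,10)  (10,11)  (9,12)  (11,13)  (15,17)  (15,19)
take (3,5); take (6,9); take (10,11); take (11,13); take (15,17).
Selected 5 talks.

5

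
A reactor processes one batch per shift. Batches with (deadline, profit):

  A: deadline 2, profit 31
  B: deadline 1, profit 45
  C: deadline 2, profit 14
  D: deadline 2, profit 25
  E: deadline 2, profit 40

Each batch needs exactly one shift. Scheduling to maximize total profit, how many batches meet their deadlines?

Sort by profit descending; place each in the latest free slot ≤ its deadline.
Profit order: B=45 E=40 A=31 D=25 C=14
Assign: B→slot 1, E→slot 2, A skipped, D skipped, C skipped.
Slots: [1:B] [2:E]
2 of 5 scheduled.

2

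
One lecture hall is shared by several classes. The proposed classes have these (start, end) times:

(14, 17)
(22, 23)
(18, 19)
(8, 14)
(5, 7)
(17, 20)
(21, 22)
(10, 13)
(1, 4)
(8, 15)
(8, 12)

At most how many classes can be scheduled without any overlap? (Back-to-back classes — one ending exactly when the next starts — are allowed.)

7

By end time: (1,4), (5,7), (8,12), (10,13), (8,14), (8,15), (14,17), (18,19), (17,20), (21,22), (22,23).
Pick (1,4); next start ≥ 4 → (5,7); next start ≥ 7 → (8,12); next start ≥ 12 → (14,17); next start ≥ 17 → (18,19); next start ≥ 19 → (21,22); next start ≥ 22 → (22,23).
Selected 7 classes.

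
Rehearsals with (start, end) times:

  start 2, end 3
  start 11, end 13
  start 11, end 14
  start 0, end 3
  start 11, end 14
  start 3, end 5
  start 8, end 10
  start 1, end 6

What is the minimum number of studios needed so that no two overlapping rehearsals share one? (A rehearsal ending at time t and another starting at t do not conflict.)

3

Events (time:±→running): 0:+→1 1:+→2 2:+→3 … peak 3.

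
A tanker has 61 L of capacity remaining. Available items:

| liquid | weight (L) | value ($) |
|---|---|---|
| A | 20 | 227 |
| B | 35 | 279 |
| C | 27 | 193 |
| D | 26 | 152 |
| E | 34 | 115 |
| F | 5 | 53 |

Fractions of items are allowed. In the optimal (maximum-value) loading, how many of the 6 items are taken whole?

3

Greedy by value/weight ratio, highest first.
Order: A (227/20=11.35) > F (53/5=10.60) > B (279/35=7.97) > C (193/27=7.15) > D (152/26=5.85) > E (115/34=3.38)
Fill: take A (20 @ 227) → take F (5 @ 53) → take B (35 @ 279) → take 1/27 of C → 7.15; 61/61 used.
3 item(s) taken whole; one partial (take 1/27 of C).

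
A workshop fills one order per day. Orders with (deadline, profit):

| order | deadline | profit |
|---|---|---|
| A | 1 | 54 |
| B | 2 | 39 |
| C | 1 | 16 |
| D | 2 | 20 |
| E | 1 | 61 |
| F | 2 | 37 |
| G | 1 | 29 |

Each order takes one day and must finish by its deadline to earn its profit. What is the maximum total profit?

Profit order: E=61 A=54 B=39 F=37 G=29 D=20 C=16
Assign: E→slot 1, A skipped, B→slot 2, F skipped, G skipped, D skipped, C skipped.
Slots: [1:E] [2:B]
Profit = 61 + 39 = 100

100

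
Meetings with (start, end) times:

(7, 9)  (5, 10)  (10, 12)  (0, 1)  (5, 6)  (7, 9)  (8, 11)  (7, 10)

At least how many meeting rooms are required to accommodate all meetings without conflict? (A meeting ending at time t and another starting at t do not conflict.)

The answer is the maximum number of intervals overlapping at any instant.
Events (time:±→running): 0:+→1 1:-→0 5:+→1 5:+→2 6:-→1 7:+→2 7:+→3 7:+→4 8:+→5 … peak 5.

5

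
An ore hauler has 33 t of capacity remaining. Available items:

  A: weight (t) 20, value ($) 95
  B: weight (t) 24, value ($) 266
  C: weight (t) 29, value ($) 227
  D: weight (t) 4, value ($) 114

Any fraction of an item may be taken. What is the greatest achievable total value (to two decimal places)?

419.14

Sort by value per unit weight and fill in that order.
Order: D (114/4=28.50) > B (266/24=11.08) > C (227/29=7.83) > A (95/20=4.75)
Fill: take D (4 @ 114) → take B (24 @ 266) → take 5/29 of C → 39.14; 33/33 used.
Total value = 419.14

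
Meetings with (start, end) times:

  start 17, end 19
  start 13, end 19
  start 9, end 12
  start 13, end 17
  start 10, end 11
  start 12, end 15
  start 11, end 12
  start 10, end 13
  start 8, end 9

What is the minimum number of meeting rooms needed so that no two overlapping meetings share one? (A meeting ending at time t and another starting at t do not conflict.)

The answer is the maximum number of intervals overlapping at any instant.
starts: [8, 9, 10, 10, 11, 12, 13, 13, 17]
ends:   [9, 11, 12, 12, 13, 15, 17, 19, 19]
s8→1 e9→0 s9→1 s10→2 s10→3  — peak 3.

3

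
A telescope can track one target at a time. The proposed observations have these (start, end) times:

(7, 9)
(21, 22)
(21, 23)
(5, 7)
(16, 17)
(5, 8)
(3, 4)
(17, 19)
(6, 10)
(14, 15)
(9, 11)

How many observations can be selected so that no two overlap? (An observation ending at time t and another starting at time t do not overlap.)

8

By end time: (3,4), (5,7), (5,8), (7,9), (6,10), (9,11), (14,15), (16,17), (17,19), (21,22), (21,23).
Pick (3,4); next start ≥ 4 → (5,7); next start ≥ 7 → (7,9); next start ≥ 9 → (9,11); next start ≥ 11 → (14,15); next start ≥ 15 → (16,17); next start ≥ 17 → (17,19); next start ≥ 19 → (21,22).
Selected 8 observations.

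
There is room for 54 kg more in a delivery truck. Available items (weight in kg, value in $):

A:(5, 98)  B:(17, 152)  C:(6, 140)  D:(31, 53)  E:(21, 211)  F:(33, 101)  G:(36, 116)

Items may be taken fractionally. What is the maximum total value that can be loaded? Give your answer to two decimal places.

Sort by value per unit weight and fill in that order.
Ratios (sorted): C 23.33, A 19.60, E 10.05, B 8.94, G 3.22, F 3.06, D 1.71
take C (6 @ 140); take A (5 @ 98); take E (21 @ 211); take B (17 @ 152); take 5/36 of G → 16.11. Capacity used 54/54.
Total value = 617.11

617.11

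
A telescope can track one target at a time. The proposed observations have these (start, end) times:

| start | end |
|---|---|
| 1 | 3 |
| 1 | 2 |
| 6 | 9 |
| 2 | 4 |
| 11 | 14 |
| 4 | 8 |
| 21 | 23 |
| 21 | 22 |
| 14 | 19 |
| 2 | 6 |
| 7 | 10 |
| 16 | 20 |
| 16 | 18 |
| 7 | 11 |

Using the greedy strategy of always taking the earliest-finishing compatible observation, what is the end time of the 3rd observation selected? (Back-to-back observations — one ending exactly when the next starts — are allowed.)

8

Greedy by earliest finish: after sorting by end time, pick each interval compatible with the last pick.
By end time: (1,2), (1,3), (2,4), (2,6), (4,8), (6,9), (7,10), (7,11), (11,14), (16,18), (14,19), (16,20), (21,22), (21,23).
Pick (1,2); next start ≥ 2 → (2,4); next start ≥ 4 → (4,8); next start ≥ 8 → (11,14); next start ≥ 14 → (16,18); next start ≥ 18 → (21,22).
Selected: (1,2) (2,4) (4,8) (11,14) (16,18) (21,22)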